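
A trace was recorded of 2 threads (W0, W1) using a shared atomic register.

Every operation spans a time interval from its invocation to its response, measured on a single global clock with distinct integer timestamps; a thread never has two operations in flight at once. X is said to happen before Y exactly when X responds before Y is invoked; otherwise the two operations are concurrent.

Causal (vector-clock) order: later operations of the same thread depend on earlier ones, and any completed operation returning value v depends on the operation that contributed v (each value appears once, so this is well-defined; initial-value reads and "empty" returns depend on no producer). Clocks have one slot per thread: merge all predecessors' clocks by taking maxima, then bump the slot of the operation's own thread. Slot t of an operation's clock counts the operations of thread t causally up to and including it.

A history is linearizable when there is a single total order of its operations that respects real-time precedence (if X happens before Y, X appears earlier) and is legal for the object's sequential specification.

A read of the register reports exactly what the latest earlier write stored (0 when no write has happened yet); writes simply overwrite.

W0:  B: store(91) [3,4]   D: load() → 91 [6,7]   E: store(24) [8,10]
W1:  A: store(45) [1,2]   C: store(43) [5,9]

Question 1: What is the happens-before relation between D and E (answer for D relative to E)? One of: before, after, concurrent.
before

D spans [6,7], E spans [8,10]
resp(D)=7 < inv(E)=8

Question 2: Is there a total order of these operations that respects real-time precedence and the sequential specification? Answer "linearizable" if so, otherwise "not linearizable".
linearizable

a witness: A, B, D, C, E
step 1: A store(45) — value 45
step 2: B store(91) — value 91
step 3: D load() → 91 — value 91
step 4: C store(43) — value 43
step 5: E store(24) — value 24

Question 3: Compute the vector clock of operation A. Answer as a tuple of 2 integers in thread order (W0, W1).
(0, 1)

A (invocation 1): nothing precedes it; W1's component alone gives (0, 1)
B (invocation 3): nothing precedes it; W0's component alone gives (1, 0)
C (invocation 5): componentwise max over VC(A)=(0, 1), +1 at W1, giving (0, 2)
D (invocation 6): componentwise max over VC(B)=(1, 0), +1 at W0, giving (2, 0)
E (invocation 8): componentwise max over VC(D)=(2, 0), +1 at W0, giving (3, 0)
target: VC(A) = (0, 1)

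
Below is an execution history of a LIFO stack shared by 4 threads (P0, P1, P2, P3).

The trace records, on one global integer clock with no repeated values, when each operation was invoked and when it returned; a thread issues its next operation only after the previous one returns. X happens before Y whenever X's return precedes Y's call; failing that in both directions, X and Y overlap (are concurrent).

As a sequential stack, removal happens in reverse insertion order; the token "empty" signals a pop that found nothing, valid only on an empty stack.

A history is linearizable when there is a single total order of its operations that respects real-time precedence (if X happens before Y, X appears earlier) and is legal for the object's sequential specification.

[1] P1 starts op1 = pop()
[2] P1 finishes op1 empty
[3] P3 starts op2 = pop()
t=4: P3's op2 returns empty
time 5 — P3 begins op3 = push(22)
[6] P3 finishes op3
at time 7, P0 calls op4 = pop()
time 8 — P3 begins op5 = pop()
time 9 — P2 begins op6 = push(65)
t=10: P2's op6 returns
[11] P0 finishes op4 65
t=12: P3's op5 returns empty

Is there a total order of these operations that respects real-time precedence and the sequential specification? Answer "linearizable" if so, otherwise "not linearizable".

not linearizable

events 1..11 are fine; event 12 — the response of op5 at time 12 — makes the prefix non-linearizable
checked exhaustively: 6 real-time-consistent orders of 6 completed operations, zero legal LIFO stack replays
one such order, op1, op2, op3, op4, op5, op6, breaks at step 4 where op4 pop() → 65 is illegal
one such order, op1, op2, op3, op4, op6, op5, breaks at step 4 where op4 pop() → 65 is illegal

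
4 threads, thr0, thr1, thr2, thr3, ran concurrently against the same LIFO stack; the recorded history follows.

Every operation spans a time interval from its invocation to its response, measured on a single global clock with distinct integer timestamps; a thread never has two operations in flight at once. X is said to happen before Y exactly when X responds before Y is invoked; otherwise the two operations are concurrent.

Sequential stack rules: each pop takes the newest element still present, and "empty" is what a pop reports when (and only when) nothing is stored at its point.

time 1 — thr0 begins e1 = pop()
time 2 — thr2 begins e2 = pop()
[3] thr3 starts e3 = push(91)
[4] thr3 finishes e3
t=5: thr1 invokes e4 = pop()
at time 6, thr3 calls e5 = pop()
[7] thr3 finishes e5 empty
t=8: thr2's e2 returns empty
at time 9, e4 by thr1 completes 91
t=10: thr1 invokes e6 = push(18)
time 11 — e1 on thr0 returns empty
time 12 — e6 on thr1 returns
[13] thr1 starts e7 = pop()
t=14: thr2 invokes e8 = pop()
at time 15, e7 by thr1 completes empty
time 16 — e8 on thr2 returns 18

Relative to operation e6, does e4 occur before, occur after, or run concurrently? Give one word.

before

e4 spans [5,9], e6 spans [10,12]
resp(e4)=9 < inv(e6)=10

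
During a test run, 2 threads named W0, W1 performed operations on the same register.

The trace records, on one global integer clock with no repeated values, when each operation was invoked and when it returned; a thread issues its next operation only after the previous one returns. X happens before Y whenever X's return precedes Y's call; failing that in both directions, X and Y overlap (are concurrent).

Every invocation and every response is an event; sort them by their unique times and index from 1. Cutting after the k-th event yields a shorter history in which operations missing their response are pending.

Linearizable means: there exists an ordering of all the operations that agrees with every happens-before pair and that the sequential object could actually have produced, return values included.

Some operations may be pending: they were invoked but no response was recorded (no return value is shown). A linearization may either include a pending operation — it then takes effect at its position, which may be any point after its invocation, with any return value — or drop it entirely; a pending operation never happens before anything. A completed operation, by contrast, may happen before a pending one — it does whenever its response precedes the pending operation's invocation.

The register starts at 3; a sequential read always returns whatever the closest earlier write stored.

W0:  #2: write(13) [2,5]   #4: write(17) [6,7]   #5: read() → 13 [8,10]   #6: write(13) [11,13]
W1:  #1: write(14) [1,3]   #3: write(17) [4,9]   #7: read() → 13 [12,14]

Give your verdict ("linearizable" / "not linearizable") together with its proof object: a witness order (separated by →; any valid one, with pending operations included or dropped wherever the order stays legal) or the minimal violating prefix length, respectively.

not linearizable — minimal violating prefix: 10 events

prefix check: 1..9 passes, 1..10 fails once #5's time-10 response joins
checked exhaustively: 7 real-time-consistent orders of 5 completed operations, zero legal register replays
for example #1, #2, #3, #4, #5 fails at step 5: #5 read() → 13 is not legal there
for example #1, #2, #4, #3, #5 fails at step 5: #5 read() → 13 is not legal there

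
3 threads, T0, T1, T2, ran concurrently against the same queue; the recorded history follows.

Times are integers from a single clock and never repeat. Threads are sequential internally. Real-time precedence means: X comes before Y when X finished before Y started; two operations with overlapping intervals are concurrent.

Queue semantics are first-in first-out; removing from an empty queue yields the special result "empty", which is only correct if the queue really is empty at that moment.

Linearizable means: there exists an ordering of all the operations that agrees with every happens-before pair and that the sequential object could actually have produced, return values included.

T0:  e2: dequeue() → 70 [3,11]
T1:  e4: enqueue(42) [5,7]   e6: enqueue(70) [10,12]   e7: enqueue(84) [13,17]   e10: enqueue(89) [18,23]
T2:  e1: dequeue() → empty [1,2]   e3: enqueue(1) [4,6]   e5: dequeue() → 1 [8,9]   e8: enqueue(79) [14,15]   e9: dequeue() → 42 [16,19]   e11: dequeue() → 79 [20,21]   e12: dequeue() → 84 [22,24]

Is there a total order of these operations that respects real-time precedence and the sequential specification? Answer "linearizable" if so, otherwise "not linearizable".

already the first 11 events (up to e2's response at time 11) admit no linearization; the first 10 still do
real-time-consistent orders of the 5 completed operations: 8 — all fail the queue replay
including or dropping the 1 pending operation (e6) in any combination fails
one such order, e1, e2, e3, e4, e5 (pending dropped), breaks at step 2 where e2 dequeue() → 70 is illegal
one such order, e1, e2, e4, e3, e5 (pending dropped), breaks at step 2 where e2 dequeue() → 70 is illegal

not linearizable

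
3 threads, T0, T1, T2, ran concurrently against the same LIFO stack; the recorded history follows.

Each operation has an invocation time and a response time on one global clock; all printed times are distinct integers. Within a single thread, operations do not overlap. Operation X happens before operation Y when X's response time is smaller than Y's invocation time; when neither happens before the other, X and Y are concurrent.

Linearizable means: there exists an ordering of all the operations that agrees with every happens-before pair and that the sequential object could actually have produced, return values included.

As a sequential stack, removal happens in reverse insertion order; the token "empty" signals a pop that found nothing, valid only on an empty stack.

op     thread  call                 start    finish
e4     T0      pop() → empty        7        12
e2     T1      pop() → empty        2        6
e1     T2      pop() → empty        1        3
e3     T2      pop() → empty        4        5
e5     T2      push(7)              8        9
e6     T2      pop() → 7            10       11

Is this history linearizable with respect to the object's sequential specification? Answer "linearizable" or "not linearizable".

linearizable

one valid linearization: e1, e2, e3, e4, e5, e6
1. e1 pop() → empty, leaving stack <>
2. e2 pop() → empty, leaving stack <>
3. e3 pop() → empty, leaving stack <>
4. e4 pop() → empty, leaving stack <>
5. e5 push(7), leaving stack <7>
6. e6 pop() → 7, leaving stack <>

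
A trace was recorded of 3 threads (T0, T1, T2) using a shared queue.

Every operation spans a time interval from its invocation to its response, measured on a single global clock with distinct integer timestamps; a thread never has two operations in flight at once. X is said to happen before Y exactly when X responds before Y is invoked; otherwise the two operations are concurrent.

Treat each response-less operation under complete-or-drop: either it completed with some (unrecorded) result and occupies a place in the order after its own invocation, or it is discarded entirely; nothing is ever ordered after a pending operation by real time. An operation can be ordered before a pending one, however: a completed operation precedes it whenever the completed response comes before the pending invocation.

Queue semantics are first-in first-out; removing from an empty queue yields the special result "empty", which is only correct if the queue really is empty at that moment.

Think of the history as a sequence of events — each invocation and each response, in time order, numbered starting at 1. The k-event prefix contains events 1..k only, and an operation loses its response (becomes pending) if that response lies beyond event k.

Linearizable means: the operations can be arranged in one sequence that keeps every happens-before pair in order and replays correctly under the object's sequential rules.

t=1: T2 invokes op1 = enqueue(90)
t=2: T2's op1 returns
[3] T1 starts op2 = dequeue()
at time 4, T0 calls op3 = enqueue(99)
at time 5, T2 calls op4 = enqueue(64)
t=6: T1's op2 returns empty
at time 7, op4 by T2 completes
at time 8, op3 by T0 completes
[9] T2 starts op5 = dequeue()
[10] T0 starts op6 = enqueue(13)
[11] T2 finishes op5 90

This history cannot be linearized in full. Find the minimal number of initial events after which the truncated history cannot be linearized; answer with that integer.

6

events 1..5 are still linearizable — one witness is op1:
step 1: op1 enqueue(90) — queue <90>
once event 6 joins (op2's response, time 6), exhaustive search finds no witness
include/drop combinations of the 2 pending operations (op3, op4) were all tried; none helps
sample order op1, op2 (pending dropped) stalls at step 2 — op2 dequeue() → empty has no legal effect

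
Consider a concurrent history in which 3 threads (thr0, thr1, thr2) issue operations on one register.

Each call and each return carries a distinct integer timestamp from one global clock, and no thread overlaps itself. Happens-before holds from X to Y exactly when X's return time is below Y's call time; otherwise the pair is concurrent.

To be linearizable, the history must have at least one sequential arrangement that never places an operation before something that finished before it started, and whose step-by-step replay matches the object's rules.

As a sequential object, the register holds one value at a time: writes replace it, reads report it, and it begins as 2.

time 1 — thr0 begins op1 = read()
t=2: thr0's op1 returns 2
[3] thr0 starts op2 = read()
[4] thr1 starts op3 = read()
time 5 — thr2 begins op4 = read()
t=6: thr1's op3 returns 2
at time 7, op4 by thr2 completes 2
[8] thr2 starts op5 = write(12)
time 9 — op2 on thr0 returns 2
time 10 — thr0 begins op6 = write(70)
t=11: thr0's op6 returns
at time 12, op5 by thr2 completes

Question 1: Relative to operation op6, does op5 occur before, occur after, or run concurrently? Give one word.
concurrent

op5 spans [8,12], op6 spans [10,11]
the intervals overlap in both directions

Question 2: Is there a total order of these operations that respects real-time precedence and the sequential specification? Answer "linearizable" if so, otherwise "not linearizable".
linearizable

one valid linearization: op1, op2, op3, op4, op5, op6
after step 1 (op1 read() → 2): value 2
after step 2 (op2 read() → 2): value 2
after step 3 (op3 read() → 2): value 2
after step 4 (op4 read() → 2): value 2
after step 5 (op5 write(12)): value 12
after step 6 (op6 write(70)): value 70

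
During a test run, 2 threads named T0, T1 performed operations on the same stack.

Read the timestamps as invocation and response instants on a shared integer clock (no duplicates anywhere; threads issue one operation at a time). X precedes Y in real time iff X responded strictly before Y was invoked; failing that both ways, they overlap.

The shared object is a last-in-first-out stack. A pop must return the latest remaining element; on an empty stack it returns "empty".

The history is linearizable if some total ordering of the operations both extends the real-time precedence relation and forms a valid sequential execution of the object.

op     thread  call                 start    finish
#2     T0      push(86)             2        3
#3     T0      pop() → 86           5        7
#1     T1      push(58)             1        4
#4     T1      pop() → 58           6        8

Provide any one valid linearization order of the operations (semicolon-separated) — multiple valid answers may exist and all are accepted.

1. #1 push(58), leaving stack <58>
2. #2 push(86), leaving stack <58,86>
3. #3 pop() → 86, leaving stack <58>
4. #4 pop() → 58, leaving stack <>

#1; #2; #3; #4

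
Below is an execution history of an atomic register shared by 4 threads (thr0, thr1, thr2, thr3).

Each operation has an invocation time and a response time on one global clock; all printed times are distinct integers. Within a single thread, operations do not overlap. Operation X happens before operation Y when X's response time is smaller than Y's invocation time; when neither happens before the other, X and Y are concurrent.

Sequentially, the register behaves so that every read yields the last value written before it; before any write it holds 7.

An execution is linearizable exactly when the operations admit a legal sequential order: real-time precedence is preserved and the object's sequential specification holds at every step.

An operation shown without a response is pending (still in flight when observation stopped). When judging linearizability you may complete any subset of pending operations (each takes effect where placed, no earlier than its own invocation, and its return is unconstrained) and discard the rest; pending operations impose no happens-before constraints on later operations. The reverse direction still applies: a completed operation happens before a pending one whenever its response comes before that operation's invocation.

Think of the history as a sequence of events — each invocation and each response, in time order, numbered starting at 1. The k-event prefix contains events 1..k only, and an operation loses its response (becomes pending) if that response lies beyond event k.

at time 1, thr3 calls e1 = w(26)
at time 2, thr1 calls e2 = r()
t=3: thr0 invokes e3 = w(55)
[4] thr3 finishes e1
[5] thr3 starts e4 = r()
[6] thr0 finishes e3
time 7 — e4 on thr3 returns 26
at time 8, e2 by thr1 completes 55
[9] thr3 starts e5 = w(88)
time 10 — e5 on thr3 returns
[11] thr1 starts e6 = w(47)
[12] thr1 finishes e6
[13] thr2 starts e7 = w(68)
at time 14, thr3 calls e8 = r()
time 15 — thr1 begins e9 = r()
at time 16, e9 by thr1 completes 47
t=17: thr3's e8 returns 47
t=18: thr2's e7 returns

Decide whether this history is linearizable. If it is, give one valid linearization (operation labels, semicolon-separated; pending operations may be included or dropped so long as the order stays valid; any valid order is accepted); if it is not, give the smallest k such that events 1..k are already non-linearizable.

1. e1 w(26), leaving value 26
2. e4 r() → 26, leaving value 26
3. e3 w(55), leaving value 55
4. e2 r() → 55, leaving value 55
5. e5 w(88), leaving value 88
6. e6 w(47), leaving value 47
7. e8 r() → 47, leaving value 47
8. e9 r() → 47, leaving value 47
9. e7 w(68), leaving value 68

linearizable — witness: e1; e4; e3; e2; e5; e6; e8; e9; e7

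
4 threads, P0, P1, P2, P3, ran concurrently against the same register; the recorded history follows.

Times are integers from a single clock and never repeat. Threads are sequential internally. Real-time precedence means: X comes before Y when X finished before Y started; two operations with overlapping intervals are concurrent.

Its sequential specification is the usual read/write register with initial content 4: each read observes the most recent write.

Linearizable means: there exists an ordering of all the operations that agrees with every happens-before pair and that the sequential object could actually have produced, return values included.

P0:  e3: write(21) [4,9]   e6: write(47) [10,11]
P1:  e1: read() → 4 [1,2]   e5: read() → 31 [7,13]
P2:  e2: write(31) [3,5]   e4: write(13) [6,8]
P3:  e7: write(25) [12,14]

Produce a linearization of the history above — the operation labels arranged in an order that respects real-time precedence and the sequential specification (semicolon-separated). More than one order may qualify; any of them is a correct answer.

step 1: e1 read() → 4 — value 4
step 2: e2 write(31) — value 31
step 3: e5 read() → 31 — value 31
step 4: e3 write(21) — value 21
step 5: e4 write(13) — value 13
step 6: e6 write(47) — value 47
step 7: e7 write(25) — value 25

e1; e2; e5; e3; e4; e6; e7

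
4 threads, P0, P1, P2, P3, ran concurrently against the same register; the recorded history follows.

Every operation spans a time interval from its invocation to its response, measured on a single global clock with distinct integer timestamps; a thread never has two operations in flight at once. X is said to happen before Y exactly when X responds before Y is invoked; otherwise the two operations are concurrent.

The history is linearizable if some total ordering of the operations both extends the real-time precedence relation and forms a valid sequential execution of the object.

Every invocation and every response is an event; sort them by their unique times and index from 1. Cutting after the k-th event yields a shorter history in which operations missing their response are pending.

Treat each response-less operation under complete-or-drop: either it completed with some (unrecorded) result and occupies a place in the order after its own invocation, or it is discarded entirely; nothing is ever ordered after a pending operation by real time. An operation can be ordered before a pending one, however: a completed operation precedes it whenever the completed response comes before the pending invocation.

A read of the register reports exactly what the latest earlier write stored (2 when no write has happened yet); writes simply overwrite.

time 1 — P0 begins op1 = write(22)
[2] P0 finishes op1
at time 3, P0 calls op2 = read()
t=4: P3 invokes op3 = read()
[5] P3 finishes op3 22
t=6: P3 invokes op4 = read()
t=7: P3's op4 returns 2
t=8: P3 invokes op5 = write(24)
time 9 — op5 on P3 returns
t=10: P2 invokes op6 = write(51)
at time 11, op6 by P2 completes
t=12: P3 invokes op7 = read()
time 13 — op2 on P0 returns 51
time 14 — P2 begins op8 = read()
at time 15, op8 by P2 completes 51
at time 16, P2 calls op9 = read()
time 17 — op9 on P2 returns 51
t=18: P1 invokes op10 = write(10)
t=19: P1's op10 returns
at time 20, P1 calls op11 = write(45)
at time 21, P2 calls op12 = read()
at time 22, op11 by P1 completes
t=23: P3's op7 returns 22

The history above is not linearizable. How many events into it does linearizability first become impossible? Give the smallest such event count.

one valid order for events 1..6 is op1, op2, op3:
after step 1 (op1 write(22)): value 22
after step 2 (op2 read() (pending, included)): value 22
after step 3 (op3 read() → 22): value 22
adding event 7 (op4 responds at 7) leaves no legal real-time order
every completion of the 1 pending operation (op2) was checked; none linearizes
take op1, op3, op4 (pending dropped): step 3 already fails, because op4 read() → 2 cannot occur there

7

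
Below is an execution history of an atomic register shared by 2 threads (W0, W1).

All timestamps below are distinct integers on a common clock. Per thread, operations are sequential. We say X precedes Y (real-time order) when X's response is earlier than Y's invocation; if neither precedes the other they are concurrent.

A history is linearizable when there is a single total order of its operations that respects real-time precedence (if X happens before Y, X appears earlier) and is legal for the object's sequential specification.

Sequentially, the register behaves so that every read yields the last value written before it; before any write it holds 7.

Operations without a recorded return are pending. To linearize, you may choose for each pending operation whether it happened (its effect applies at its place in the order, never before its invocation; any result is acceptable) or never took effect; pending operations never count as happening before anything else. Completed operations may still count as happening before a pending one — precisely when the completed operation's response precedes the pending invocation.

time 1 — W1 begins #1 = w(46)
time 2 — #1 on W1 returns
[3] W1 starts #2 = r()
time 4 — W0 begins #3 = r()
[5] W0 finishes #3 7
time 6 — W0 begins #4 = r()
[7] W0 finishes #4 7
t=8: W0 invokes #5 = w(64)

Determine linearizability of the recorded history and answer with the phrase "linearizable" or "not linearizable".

not linearizable

through event 4 a valid linearization exists; event 5 (#3 responding at time 5) ends that
one real-time candidate order over the 2 completed operations — the atomic register replay rejects it
including or dropping the 1 pending operation (#2) in any combination fails
for example #1, #3 (pending dropped) fails at step 2: #3 r() → 7 is not legal there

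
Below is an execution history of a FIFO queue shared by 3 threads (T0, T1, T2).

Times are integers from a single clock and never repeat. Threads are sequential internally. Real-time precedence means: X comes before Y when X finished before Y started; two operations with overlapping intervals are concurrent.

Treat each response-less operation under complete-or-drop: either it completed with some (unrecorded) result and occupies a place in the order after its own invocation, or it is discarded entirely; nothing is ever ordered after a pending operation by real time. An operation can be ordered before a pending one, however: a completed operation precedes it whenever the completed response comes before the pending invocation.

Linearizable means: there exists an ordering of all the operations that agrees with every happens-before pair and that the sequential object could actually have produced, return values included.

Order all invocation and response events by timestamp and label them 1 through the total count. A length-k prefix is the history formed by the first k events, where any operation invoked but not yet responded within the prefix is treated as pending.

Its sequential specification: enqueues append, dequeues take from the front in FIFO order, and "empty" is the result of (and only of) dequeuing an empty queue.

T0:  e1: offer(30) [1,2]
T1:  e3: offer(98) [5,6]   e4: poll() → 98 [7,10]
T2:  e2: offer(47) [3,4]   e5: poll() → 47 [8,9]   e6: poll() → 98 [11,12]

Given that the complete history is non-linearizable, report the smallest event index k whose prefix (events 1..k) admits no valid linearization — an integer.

10

one valid order for events 1..9 is e1, e2, e3, e4, e5:
1. e1 offer(30), leaving queue <30>
2. e2 offer(47), leaving queue <30,47>
3. e3 offer(98), leaving queue <30,47,98>
4. e4 poll() (pending, included), leaving queue <47,98>
5. e5 poll() → 47, leaving queue <98>
at event 10 (e4's time-10 response) nothing linearizes any more
take e1, e2, e3, e4, e5: step 4 already fails, because e4 poll() → 98 cannot occur there
take e1, e2, e3, e5, e4: step 4 already fails, because e5 poll() → 47 cannot occur there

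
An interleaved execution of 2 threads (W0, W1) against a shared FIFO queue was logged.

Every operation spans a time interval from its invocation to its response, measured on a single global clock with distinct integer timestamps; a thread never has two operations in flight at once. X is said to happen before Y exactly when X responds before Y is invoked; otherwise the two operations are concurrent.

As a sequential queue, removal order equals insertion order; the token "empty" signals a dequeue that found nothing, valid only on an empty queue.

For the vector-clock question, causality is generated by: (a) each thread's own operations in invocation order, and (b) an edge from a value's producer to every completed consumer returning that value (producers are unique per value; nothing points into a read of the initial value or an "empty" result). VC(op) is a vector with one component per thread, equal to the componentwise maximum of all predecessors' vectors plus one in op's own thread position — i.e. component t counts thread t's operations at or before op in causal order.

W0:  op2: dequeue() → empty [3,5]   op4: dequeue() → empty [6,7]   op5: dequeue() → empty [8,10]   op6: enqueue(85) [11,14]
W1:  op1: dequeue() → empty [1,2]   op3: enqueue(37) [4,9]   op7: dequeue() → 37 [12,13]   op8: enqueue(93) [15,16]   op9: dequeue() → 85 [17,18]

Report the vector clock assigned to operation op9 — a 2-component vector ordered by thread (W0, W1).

no predecessors for op1 (invoked 1): W1 increments from zero → (0, 1)
no predecessors for op2 (invoked 3): W0 increments from zero → (1, 0)
op3 (invocation 4): componentwise max over VC(op1)=(0, 1), +1 at W1, giving (0, 2)
op4 (invocation 6): componentwise max over VC(op2)=(1, 0), +1 at W0, giving (2, 0)
op7 (invocation 12): componentwise max over VC(op3)=(0, 2), +1 at W1, giving (0, 3)
op5 (invocation 8): componentwise max over VC(op4)=(2, 0), +1 at W0, giving (3, 0)
op8 (invocation 15): componentwise max over VC(op7)=(0, 3), +1 at W1, giving (0, 4)
op6 (invocation 11): componentwise max over VC(op5)=(3, 0), +1 at W0, giving (4, 0)
op9 (invocation 17): componentwise max over VC(op6)=(4, 0), VC(op8)=(0, 4), +1 at W1, giving (4, 5)
target: VC(op9) = (4, 5)

(4, 5)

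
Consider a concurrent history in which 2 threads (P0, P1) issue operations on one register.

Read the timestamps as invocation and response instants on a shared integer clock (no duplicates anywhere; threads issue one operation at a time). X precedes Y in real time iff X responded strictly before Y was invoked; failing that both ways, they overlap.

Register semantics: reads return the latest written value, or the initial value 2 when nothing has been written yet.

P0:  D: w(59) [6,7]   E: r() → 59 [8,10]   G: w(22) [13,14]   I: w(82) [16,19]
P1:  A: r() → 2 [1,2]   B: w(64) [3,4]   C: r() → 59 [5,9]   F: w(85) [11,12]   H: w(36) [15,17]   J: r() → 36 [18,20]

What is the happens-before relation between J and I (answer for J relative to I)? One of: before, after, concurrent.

J spans [18,20], I spans [16,19]
the intervals overlap in both directions

concurrent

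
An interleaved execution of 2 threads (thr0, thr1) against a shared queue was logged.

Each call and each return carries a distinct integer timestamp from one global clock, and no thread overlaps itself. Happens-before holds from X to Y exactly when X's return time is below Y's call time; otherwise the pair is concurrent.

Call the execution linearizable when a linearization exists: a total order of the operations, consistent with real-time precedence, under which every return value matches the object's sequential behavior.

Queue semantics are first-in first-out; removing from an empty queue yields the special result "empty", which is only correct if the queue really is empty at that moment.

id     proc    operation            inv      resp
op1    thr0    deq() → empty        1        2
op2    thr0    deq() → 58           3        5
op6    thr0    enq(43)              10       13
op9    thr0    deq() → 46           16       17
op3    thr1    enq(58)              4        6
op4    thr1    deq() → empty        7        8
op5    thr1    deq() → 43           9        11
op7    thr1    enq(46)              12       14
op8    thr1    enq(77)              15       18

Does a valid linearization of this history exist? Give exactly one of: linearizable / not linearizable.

witness order: op1, op3, op2, op4, op6, op5, op7, op8, op9
step 1: op1 deq() → empty — queue <>
step 2: op3 enq(58) — queue <58>
step 3: op2 deq() → 58 — queue <>
step 4: op4 deq() → empty — queue <>
step 5: op6 enq(43) — queue <43>
step 6: op5 deq() → 43 — queue <>
step 7: op7 enq(46) — queue <46>
step 8: op8 enq(77) — queue <46,77>
step 9: op9 deq() → 46 — queue <77>

linearizable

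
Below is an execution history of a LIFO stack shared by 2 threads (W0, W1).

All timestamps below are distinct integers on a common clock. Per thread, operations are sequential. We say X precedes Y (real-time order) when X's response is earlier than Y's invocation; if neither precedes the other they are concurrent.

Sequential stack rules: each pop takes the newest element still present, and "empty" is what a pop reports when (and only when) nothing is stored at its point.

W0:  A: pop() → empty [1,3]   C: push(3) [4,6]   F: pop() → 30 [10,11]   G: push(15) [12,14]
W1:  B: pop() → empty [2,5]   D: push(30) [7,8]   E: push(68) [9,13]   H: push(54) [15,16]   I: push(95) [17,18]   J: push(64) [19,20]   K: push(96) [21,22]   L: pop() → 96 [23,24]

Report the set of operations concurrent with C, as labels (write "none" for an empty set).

C spans [4,6]; an op avoiding the whole window 4..6 is ordered, any other is concurrent
A [1,3]: before
B [2,5]: concurrent
D [7,8]: after
E [9,13]: after
F [10,11]: after
G [12,14]: after
H [15,16]: after
I [17,18]: after
J [19,20]: after
K [21,22]: after
L [23,24]: after

B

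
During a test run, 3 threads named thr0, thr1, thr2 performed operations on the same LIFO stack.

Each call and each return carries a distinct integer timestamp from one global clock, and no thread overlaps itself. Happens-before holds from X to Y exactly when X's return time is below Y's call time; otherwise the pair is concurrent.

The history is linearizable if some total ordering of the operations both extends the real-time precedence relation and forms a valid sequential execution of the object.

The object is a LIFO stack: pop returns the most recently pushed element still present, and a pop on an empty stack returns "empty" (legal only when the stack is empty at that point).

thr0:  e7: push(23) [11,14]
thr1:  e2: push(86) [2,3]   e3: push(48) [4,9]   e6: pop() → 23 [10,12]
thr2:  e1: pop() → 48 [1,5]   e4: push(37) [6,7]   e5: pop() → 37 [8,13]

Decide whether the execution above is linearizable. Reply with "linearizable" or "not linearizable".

witness order: e2, e3, e1, e4, e5, e7, e6
step 1: e2 push(86) — stack <86>
step 2: e3 push(48) — stack <86,48>
step 3: e1 pop() → 48 — stack <86>
step 4: e4 push(37) — stack <86,37>
step 5: e5 pop() → 37 — stack <86>
step 6: e7 push(23) — stack <86,23>
step 7: e6 pop() → 23 — stack <86>

linearizable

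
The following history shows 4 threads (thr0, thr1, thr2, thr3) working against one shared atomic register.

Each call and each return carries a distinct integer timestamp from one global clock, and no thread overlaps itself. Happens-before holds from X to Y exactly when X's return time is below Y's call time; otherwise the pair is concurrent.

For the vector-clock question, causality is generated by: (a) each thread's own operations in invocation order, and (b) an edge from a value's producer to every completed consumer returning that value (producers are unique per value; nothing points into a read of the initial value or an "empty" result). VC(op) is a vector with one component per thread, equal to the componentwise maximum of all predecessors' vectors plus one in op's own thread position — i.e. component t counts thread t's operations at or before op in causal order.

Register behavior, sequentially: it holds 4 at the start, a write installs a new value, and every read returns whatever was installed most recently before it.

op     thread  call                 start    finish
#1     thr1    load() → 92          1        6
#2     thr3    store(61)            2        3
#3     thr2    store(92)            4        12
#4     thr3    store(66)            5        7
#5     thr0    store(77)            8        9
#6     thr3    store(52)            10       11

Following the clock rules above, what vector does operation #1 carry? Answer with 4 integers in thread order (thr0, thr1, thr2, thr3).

#2 (invocation 2): nothing precedes it; thr3's component alone gives (0, 0, 0, 1)
#3 (invocation 4): nothing precedes it; thr2's component alone gives (0, 0, 1, 0)
#5 (invocation 8): nothing precedes it; thr0's component alone gives (1, 0, 0, 0)
#4 (invocation 5): componentwise max over VC(#2)=(0, 0, 0, 1), +1 at thr3, giving (0, 0, 0, 2)
#1 (invocation 1): componentwise max over VC(#3)=(0, 0, 1, 0), +1 at thr1, giving (0, 1, 1, 0)
#6 (invocation 10): componentwise max over VC(#4)=(0, 0, 0, 2), +1 at thr3, giving (0, 0, 0, 3)
target: VC(#1) = (0, 1, 1, 0)

(0, 1, 1, 0)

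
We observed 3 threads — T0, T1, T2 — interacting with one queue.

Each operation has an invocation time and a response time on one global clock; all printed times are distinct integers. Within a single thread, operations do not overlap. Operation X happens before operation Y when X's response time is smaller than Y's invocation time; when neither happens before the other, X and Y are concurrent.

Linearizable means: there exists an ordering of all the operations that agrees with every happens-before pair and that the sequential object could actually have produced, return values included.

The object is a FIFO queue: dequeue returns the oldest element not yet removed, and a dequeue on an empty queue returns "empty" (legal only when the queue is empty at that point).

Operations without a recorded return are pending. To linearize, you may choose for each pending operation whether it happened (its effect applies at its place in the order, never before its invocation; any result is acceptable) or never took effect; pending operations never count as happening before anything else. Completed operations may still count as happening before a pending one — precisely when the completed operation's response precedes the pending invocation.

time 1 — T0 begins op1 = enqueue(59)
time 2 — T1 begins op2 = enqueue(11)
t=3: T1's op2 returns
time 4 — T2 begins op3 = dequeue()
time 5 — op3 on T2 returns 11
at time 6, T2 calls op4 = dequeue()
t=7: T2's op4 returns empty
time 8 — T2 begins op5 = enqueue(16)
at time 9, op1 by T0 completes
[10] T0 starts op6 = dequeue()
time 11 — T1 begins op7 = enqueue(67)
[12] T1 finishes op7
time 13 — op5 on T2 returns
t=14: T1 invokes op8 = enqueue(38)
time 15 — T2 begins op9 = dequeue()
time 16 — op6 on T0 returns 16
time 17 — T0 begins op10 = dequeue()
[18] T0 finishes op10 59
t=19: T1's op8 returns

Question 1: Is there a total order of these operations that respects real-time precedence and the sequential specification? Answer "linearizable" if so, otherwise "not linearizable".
witness order: op2, op3, op4, op5, op1, op6, op7, op8, op10
1. op2 enqueue(11), leaving queue <11>
2. op3 dequeue() → 11, leaving queue <>
3. op4 dequeue() → empty, leaving queue <>
4. op5 enqueue(16), leaving queue <16>
5. op1 enqueue(59), leaving queue <16,59>
6. op6 dequeue() → 16, leaving queue <59>
7. op7 enqueue(67), leaving queue <59,67>
8. op8 enqueue(38), leaving queue <59,67,38>
9. op10 dequeue() → 59, leaving queue <67,38>

linearizable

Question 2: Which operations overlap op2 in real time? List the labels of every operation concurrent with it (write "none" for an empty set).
Answer: op1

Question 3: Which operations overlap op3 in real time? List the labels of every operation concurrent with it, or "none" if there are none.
Answer: op1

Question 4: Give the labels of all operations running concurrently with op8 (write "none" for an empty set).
Answer: op10, op6, op9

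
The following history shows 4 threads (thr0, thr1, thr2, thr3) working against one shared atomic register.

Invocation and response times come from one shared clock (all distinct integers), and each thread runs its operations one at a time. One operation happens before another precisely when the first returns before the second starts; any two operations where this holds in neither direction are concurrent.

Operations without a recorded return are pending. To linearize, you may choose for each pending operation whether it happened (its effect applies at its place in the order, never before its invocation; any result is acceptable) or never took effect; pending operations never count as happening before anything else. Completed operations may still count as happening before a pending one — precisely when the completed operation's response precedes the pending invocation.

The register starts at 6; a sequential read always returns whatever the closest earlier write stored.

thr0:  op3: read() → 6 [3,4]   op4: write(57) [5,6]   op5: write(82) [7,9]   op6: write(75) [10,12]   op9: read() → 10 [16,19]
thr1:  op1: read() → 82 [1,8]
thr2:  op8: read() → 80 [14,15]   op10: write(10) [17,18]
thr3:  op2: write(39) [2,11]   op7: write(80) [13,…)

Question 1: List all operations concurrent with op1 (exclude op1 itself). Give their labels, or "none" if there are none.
op2, op3, op4, op5

op1 runs from 1 to 8; window-overlapping ops are concurrent
op2 [2,11]: concurrent
op3 [3,4]: concurrent
op4 [5,6]: concurrent
op5 [7,9]: concurrent
op6 [10,12]: after
op7 [13,…): after
op8 [14,15]: after
op9 [16,19]: after
op10 [17,18]: after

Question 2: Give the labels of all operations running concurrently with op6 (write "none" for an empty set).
op2

op6 spans [10,12]; an op avoiding the whole window 10..12 is ordered, any other is concurrent
op1 [1,8]: before
op2 [2,11]: concurrent
op3 [3,4]: before
op4 [5,6]: before
op5 [7,9]: before
op7 [13,…): after
op8 [14,15]: after
op9 [16,19]: after
op10 [17,18]: after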